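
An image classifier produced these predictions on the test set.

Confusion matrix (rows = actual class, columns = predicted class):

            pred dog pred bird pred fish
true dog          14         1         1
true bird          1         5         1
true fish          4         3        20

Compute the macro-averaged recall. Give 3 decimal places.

Per-class recall (TP/(TP+FN)):
  dog: TP=14, FN=1+1=2 → 14/16 = 0.8750
  bird: TP=5, FN=1+1=2 → 5/7 = 0.7143
  fish: TP=20, FN=4+3=7 → 20/27 = 0.7407
Macro-recall = mean = (0.8750 + 0.7143 + 0.7407) / 3 = 0.777

0.777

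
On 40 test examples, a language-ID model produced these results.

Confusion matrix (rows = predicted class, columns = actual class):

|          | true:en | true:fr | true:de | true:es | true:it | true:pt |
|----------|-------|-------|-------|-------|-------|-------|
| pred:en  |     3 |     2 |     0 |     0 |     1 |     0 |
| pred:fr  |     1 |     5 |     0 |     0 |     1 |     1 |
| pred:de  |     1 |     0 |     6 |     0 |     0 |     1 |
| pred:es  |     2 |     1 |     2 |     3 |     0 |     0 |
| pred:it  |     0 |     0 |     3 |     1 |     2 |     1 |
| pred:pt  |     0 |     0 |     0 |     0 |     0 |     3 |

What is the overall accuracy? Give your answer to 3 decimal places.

Accuracy = trace / total = (3+5+6+3+2+3=22) / 40 = 22/40 = 0.550

0.550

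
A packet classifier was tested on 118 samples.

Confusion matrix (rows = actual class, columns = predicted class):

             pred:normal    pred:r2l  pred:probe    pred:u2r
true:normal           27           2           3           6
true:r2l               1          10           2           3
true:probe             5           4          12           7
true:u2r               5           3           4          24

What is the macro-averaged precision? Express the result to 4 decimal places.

Per-class precision (TP/(TP+FP)):
  normal: TP=27, FP=1+5+5=11 → 27/38 = 0.71053
  r2l: TP=10, FP=2+4+3=9 → 10/19 = 0.52632
  probe: TP=12, FP=3+2+4=9 → 12/21 = 0.57143
  u2r: TP=24, FP=6+3+7=16 → 24/40 = 0.60000
Macro-precision = mean = (0.71053 + 0.52632 + 0.57143 + 0.60000) / 4 = 0.6021

0.6021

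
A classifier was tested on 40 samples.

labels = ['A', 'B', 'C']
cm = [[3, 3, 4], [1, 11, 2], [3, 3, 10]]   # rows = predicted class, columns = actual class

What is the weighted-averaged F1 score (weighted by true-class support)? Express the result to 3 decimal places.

0.613

Per-class F1 score (2·TP/(2·TP+FP+FN)):
  A: TP=3, FP=3+4=7, FN=1+3=4 → 6/17 = 0.3529
  B: TP=11, FP=1+2=3, FN=3+3=6 → 22/31 = 0.7097
  C: TP=10, FP=3+3=6, FN=4+2=6 → 20/32 = 0.6250
Weighted-F1 score = Σ (supportᵢ/N)·F1 scoreᵢ with N=40: (7/40)·0.3529 + (17/40)·0.7097 + (16/40)·0.6250 = 0.613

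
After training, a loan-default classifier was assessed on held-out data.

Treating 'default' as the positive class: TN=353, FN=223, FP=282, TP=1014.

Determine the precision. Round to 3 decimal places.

0.782

Precision = TP/(TP+FP) = 1014/(1014+282) = 1014/1296 = 0.782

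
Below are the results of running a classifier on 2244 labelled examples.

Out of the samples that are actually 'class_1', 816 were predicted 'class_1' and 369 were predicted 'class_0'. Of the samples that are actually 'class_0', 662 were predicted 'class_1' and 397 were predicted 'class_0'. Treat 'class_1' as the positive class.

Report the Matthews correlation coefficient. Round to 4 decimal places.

MCC = (TP·TN − FP·FN) / √((TP+FP)(TP+FN)(TN+FP)(TN+FN))
Numerator = 816·397 − 662·369 = 79674
Denominator = √(1478·1185·1059·766) = √1420749507420 = 1191951.9736
MCC = 79674 / 1191951.9736 = 0.0668

0.0668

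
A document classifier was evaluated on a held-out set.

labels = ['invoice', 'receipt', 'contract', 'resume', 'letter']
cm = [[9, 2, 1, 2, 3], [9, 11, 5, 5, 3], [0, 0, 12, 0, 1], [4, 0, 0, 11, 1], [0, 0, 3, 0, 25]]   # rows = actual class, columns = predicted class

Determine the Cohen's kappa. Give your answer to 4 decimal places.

0.5445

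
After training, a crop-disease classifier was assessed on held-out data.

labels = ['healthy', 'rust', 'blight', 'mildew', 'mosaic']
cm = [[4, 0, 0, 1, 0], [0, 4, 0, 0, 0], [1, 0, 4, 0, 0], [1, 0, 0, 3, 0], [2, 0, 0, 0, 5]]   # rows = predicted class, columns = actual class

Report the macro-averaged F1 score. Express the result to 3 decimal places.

0.818

Per-class F1 score (2·TP/(2·TP+FP+FN)):
  healthy: TP=4, FP=0+0+1+0=1, FN=0+1+1+2=4 → 8/13 = 0.6154
  rust: TP=4, FP=0+0+0+0=0, FN=0+0+0+0=0 → 8/8 = 1.0000
  blight: TP=4, FP=1+0+0+0=1, FN=0+0+0+0=0 → 8/9 = 0.8889
  mildew: TP=3, FP=1+0+0+0=1, FN=1+0+0+0=1 → 6/8 = 0.7500
  mosaic: TP=5, FP=2+0+0+0=2, FN=0+0+0+0=0 → 10/12 = 0.8333
Macro-F1 score = mean = (0.6154 + 1.0000 + 0.8889 + 0.7500 + 0.8333) / 5 = 0.818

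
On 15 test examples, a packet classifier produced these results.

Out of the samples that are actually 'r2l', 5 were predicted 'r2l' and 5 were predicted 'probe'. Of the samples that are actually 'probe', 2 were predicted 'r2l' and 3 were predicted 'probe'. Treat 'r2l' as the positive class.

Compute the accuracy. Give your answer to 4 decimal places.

Accuracy = (TP+TN)/N = (5+3)/15 = 0.5333

0.5333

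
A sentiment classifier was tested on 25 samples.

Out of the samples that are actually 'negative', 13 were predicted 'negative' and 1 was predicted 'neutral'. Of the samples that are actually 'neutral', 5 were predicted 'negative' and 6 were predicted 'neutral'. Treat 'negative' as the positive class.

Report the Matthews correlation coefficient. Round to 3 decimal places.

MCC = (TP·TN − FP·FN) / √((TP+FP)(TP+FN)(TN+FP)(TN+FN))
Numerator = 13·6 − 5·1 = 73
Denominator = √(18·14·11·7) = √19404 = 139.2982
MCC = 73 / 139.2982 = 0.524

0.524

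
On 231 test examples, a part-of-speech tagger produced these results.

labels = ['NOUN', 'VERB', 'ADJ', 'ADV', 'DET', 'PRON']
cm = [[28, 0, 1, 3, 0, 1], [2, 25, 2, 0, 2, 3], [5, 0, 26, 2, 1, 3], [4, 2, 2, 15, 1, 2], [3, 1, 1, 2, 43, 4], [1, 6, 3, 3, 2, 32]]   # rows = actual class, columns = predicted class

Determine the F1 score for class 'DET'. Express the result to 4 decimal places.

0.8350

Take TP from the diagonal, FP from the rest of the 'DET' prediction marginal, FN from the rest of the 'DET' actual marginal.
F1 score = 2·TP/(2·TP+FP+FN).
DET: TP=43, FP=0+2+1+1+2=6, FN=3+1+1+2+4=11 → 86/103 = 0.83495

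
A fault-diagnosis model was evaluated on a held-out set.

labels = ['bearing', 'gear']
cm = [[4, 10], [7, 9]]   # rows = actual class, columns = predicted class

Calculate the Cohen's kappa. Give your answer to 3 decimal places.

Observed agreement pₒ = trace/N = 13/30 = 0.4333
Expected agreement pₑ = Σ (rowᵢ·colᵢ)/N² = (14·11 + 16·19)/30² = 0.5089
κ = (pₒ − pₑ)/(1 − pₑ) = (0.4333 − 0.5089)/(1 − 0.5089) = -0.154

-0.154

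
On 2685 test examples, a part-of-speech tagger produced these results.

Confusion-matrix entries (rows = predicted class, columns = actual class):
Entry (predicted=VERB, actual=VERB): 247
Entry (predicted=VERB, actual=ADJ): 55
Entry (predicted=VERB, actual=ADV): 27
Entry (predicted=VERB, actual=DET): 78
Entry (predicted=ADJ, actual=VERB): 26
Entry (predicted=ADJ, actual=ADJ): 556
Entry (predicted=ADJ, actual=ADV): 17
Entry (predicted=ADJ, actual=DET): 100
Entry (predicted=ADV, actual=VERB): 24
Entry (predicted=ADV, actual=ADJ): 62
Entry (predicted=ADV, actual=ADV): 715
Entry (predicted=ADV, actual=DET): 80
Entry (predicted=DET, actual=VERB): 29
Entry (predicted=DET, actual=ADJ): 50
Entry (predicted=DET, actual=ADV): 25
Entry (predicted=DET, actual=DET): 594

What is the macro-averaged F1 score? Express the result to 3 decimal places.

0.770

Per-class F1 score (2·TP/(2·TP+FP+FN)):
  VERB: TP=247, FP=55+27+78=160, FN=26+24+29=79 → 494/733 = 0.6739
  ADJ: TP=556, FP=26+17+100=143, FN=55+62+50=167 → 1112/1422 = 0.7820
  ADV: TP=715, FP=24+62+80=166, FN=27+17+25=69 → 1430/1665 = 0.8589
  DET: TP=594, FP=29+50+25=104, FN=78+100+80=258 → 1188/1550 = 0.7665
Macro-F1 score = mean = (0.6739 + 0.7820 + 0.8589 + 0.7665) / 4 = 0.770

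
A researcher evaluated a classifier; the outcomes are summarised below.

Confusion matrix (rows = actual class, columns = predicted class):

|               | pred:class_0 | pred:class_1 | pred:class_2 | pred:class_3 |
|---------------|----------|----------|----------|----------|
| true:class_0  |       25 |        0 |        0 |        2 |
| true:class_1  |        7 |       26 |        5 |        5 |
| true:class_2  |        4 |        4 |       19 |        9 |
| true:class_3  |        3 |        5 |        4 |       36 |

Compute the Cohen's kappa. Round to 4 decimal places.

0.5813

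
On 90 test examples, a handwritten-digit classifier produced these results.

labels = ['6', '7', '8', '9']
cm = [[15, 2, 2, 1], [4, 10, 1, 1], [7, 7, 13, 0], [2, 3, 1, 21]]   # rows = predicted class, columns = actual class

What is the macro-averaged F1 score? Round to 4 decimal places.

0.6456

Per-class F1 score (2·TP/(2·TP+FP+FN)):
  6: TP=15, FP=2+2+1=5, FN=4+7+2=13 → 30/48 = 0.62500
  7: TP=10, FP=4+1+1=6, FN=2+7+3=12 → 20/38 = 0.52632
  8: TP=13, FP=7+7+0=14, FN=2+1+1=4 → 26/44 = 0.59091
  9: TP=21, FP=2+3+1=6, FN=1+1+0=2 → 42/50 = 0.84000
Macro-F1 score = mean = (0.62500 + 0.52632 + 0.59091 + 0.84000) / 4 = 0.6456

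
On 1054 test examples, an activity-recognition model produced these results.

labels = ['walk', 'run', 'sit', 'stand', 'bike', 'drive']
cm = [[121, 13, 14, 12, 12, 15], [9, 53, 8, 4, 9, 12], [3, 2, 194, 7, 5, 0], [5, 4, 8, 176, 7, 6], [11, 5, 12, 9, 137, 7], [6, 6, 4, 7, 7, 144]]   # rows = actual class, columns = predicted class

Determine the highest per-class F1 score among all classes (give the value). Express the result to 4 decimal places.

Per-class F1 score (2·TP/(2·TP+FP+FN)):
  walk: TP=121, FP=9+3+5+11+6=34, FN=13+14+12+12+15=66 → 242/342 = 0.70760
  run: TP=53, FP=13+2+4+5+6=30, FN=9+8+4+9+12=42 → 106/178 = 0.59551
  sit: TP=194, FP=14+8+8+12+4=46, FN=3+2+7+5+0=17 → 388/451 = 0.86031
  stand: TP=176, FP=12+4+7+9+7=39, FN=5+4+8+7+6=30 → 352/421 = 0.83610
  bike: TP=137, FP=12+9+5+7+7=40, FN=11+5+12+9+7=44 → 274/358 = 0.76536
  drive: TP=144, FP=15+12+0+6+7=40, FN=6+6+4+7+7=30 → 288/358 = 0.80447
Highest is class 'sit' with F1 score = 0.8603.

0.8603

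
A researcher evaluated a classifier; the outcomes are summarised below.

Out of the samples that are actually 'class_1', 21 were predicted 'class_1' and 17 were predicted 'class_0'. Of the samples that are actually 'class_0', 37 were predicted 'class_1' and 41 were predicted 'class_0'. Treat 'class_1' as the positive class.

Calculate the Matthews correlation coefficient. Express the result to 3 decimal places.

0.073

MCC = (TP·TN − FP·FN) / √((TP+FP)(TP+FN)(TN+FP)(TN+FN))
Numerator = 21·41 − 37·17 = 232
Denominator = √(58·38·78·58) = √9970896 = 3157.6726
MCC = 232 / 3157.6726 = 0.073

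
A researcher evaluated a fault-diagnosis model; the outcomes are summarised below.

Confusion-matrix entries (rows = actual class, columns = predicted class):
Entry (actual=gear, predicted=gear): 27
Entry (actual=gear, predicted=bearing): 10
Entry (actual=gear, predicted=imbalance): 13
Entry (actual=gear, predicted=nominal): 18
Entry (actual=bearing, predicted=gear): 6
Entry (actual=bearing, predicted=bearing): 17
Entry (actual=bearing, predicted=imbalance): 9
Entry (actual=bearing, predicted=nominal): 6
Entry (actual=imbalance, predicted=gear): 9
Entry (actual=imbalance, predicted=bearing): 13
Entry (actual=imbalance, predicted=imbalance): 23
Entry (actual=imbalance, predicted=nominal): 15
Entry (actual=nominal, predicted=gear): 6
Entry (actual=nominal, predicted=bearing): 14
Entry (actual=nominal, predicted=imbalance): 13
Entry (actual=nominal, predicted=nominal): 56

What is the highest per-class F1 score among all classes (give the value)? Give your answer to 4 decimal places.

0.6087

Per-class F1 score (2·TP/(2·TP+FP+FN)):
  gear: TP=27, FP=6+9+6=21, FN=10+13+18=41 → 54/116 = 0.46552
  bearing: TP=17, FP=10+13+14=37, FN=6+9+6=21 → 34/92 = 0.36957
  imbalance: TP=23, FP=13+9+13=35, FN=9+13+15=37 → 46/118 = 0.38983
  nominal: TP=56, FP=18+6+15=39, FN=6+14+13=33 → 112/184 = 0.60870
Highest is class 'nominal' with F1 score = 0.6087.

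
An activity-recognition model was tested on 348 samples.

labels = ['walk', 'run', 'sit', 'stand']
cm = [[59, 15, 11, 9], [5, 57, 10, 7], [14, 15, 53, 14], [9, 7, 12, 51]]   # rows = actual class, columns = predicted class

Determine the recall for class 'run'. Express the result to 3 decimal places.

Take TP from the diagonal, FP from the rest of the 'run' prediction marginal, FN from the rest of the 'run' actual marginal.
recall = TP/(TP+FN).
run: TP=57, FN=5+10+7=22 → 57/79 = 0.7215

0.722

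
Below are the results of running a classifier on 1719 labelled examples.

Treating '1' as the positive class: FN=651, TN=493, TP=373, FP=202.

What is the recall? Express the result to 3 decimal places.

0.364

Recall = TP/(TP+FN) = 373/(373+651) = 373/1024 = 0.364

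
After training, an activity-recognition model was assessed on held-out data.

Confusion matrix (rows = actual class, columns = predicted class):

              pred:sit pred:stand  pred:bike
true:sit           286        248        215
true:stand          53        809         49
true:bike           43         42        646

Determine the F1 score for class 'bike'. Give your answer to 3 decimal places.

F1 score = 2·TP/(2·TP+FP+FN).
bike: TP=646, FP=215+49=264, FN=43+42=85 → 1292/1641 = 0.7873

0.787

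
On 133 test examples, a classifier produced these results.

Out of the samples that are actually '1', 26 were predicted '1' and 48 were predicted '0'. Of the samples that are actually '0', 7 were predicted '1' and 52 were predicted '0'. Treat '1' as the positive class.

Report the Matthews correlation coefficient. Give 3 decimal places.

0.268

MCC = (TP·TN − FP·FN) / √((TP+FP)(TP+FN)(TN+FP)(TN+FN))
Numerator = 26·52 − 7·48 = 1016
Denominator = √(33·74·59·100) = √14407800 = 3795.7608
MCC = 1016 / 3795.7608 = 0.268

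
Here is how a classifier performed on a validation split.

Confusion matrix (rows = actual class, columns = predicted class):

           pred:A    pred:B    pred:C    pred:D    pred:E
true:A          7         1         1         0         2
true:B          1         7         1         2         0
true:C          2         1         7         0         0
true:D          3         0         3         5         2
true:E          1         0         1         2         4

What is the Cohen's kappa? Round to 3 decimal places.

Observed agreement pₒ = trace/N = 30/53 = 0.5660
Expected agreement pₑ = Σ (rowᵢ·colᵢ)/N² = (11·14 + 11·9 + 10·13 + 13·9 + 8·8)/53² = 0.2008
κ = (pₒ − pₑ)/(1 − pₑ) = (0.5660 − 0.2008)/(1 − 0.2008) = 0.457

0.457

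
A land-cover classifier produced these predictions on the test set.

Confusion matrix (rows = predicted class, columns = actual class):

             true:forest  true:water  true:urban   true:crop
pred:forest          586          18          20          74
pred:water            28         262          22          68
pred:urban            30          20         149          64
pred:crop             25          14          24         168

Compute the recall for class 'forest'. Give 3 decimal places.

0.876

Take TP from the diagonal, FP from the rest of the 'forest' prediction marginal, FN from the rest of the 'forest' actual marginal.
recall = TP/(TP+FN).
forest: TP=586, FN=28+30+25=83 → 586/669 = 0.8759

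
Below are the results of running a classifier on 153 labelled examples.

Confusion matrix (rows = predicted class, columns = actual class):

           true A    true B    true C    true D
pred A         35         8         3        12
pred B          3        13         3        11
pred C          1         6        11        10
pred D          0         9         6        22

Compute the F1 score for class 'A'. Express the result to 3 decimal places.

0.722

Treat 'A' as positive and all other classes as negative.
F1 score = 2·TP/(2·TP+FP+FN).
A: TP=35, FP=8+3+12=23, FN=3+1+0=4 → 70/97 = 0.7216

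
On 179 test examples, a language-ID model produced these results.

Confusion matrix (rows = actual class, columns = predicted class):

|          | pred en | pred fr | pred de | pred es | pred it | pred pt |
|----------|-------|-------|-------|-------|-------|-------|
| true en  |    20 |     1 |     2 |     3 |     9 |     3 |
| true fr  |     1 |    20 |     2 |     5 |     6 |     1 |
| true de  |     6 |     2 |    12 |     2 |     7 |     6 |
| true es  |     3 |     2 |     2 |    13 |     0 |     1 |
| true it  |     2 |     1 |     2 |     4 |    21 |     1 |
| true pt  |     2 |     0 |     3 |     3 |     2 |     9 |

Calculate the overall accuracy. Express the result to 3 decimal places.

Accuracy = trace / total = (20+20+12+13+21+9=95) / 179 = 95/179 = 0.531

0.531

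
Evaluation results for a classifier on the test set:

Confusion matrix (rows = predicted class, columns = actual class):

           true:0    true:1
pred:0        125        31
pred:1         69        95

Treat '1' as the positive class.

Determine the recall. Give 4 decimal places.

0.7540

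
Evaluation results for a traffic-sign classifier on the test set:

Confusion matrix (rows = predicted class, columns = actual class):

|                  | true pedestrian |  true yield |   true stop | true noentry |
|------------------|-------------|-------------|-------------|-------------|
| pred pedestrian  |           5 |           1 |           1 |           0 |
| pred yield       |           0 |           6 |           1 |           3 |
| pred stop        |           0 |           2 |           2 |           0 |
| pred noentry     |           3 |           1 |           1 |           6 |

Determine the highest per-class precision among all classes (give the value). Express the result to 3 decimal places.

0.714

Per-class precision (TP/(TP+FP)):
  pedestrian: TP=5, FP=1+1+0=2 → 5/7 = 0.7143
  yield: TP=6, FP=0+1+3=4 → 6/10 = 0.6000
  stop: TP=2, FP=0+2+0=2 → 2/4 = 0.5000
  noentry: TP=6, FP=3+1+1=5 → 6/11 = 0.5455
Highest is class 'pedestrian' with precision = 0.714.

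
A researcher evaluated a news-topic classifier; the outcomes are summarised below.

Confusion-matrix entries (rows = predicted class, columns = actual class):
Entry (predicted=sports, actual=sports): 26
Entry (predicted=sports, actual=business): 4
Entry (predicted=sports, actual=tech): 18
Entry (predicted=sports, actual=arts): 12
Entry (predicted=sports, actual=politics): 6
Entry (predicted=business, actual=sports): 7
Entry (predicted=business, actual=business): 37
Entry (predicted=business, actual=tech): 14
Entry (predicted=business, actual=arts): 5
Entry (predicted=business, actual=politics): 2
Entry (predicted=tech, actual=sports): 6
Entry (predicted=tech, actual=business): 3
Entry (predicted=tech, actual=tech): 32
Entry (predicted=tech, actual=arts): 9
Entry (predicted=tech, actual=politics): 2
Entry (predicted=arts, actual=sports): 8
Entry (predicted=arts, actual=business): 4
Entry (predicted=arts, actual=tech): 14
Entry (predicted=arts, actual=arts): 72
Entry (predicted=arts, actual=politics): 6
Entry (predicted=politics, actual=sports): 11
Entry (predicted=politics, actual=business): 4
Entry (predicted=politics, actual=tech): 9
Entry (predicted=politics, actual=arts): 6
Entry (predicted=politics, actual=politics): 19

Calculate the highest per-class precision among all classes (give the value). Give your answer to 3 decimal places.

Per-class precision (TP/(TP+FP)):
  sports: TP=26, FP=4+18+12+6=40 → 26/66 = 0.3939
  business: TP=37, FP=7+14+5+2=28 → 37/65 = 0.5692
  tech: TP=32, FP=6+3+9+2=20 → 32/52 = 0.6154
  arts: TP=72, FP=8+4+14+6=32 → 72/104 = 0.6923
  politics: TP=19, FP=11+4+9+6=30 → 19/49 = 0.3878
Highest is class 'arts' with precision = 0.692.

0.692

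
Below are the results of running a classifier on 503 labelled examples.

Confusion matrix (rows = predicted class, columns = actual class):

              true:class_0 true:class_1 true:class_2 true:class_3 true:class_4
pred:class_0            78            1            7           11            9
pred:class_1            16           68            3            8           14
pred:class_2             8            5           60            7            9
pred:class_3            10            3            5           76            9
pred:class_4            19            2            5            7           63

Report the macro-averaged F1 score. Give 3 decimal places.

Per-class F1 score (2·TP/(2·TP+FP+FN)):
  class_0: TP=78, FP=1+7+11+9=28, FN=16+8+10+19=53 → 156/237 = 0.6582
  class_1: TP=68, FP=16+3+8+14=41, FN=1+5+3+2=11 → 136/188 = 0.7234
  class_2: TP=60, FP=8+5+7+9=29, FN=7+3+5+5=20 → 120/169 = 0.7101
  class_3: TP=76, FP=10+3+5+9=27, FN=11+8+7+7=33 → 152/212 = 0.7170
  class_4: TP=63, FP=19+2+5+7=33, FN=9+14+9+9=41 → 126/200 = 0.6300
Macro-F1 score = mean = (0.6582 + 0.7234 + 0.7101 + 0.7170 + 0.6300) / 5 = 0.688

0.688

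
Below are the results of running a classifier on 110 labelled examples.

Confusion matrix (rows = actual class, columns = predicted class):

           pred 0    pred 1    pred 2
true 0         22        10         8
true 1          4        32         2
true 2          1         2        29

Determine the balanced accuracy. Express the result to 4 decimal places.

0.7661

Balanced accuracy = mean of per-class recall.
  0: recall = 22/40 = 0.55000
  1: recall = 32/38 = 0.84211
  2: recall = 29/32 = 0.90625
Mean = (0.55000 + 0.84211 + 0.90625) / 3 = 0.7661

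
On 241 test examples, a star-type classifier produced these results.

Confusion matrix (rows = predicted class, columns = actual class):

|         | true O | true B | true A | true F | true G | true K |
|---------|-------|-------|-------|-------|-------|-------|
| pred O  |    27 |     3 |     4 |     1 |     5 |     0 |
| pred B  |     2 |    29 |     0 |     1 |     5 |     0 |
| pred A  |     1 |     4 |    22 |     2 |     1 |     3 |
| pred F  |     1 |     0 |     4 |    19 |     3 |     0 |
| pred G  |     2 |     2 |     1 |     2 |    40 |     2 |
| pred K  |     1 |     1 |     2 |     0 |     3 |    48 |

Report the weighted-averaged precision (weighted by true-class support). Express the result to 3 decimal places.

0.771

Per-class precision (TP/(TP+FP)):
  O: TP=27, FP=3+4+1+5+0=13 → 27/40 = 0.6750
  B: TP=29, FP=2+0+1+5+0=8 → 29/37 = 0.7838
  A: TP=22, FP=1+4+2+1+3=11 → 22/33 = 0.6667
  F: TP=19, FP=1+0+4+3+0=8 → 19/27 = 0.7037
  G: TP=40, FP=2+2+1+2+2=9 → 40/49 = 0.8163
  K: TP=48, FP=1+1+2+0+3=7 → 48/55 = 0.8727
Weighted-precision = Σ (supportᵢ/N)·precisionᵢ with N=241: (34/241)·0.6750 + (39/241)·0.7838 + (33/241)·0.6667 + (25/241)·0.7037 + (57/241)·0.8163 + (53/241)·0.8727 = 0.771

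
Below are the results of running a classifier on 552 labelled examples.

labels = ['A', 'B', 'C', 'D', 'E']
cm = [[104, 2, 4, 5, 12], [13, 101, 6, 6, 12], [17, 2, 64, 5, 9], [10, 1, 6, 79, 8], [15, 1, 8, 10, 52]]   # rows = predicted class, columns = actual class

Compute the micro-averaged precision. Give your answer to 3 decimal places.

0.725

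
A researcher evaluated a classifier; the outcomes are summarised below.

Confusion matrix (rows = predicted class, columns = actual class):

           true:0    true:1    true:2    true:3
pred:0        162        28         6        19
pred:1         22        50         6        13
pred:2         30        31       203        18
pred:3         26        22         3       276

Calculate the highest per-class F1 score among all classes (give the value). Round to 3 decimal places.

Per-class F1 score (2·TP/(2·TP+FP+FN)):
  0: TP=162, FP=28+6+19=53, FN=22+30+26=78 → 324/455 = 0.7121
  1: TP=50, FP=22+6+13=41, FN=28+31+22=81 → 100/222 = 0.4505
  2: TP=203, FP=30+31+18=79, FN=6+6+3=15 → 406/500 = 0.8120
  3: TP=276, FP=26+22+3=51, FN=19+13+18=50 → 552/653 = 0.8453
Highest is class '3' with F1 score = 0.845.

0.845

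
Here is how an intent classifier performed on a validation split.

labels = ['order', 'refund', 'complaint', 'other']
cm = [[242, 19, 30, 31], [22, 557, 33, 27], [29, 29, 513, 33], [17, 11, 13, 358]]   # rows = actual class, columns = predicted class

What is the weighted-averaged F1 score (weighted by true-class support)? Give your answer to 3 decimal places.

Per-class F1 score (2·TP/(2·TP+FP+FN)):
  order: TP=242, FP=22+29+17=68, FN=19+30+31=80 → 484/632 = 0.7658
  refund: TP=557, FP=19+29+11=59, FN=22+33+27=82 → 1114/1255 = 0.8876
  complaint: TP=513, FP=30+33+13=76, FN=29+29+33=91 → 1026/1193 = 0.8600
  other: TP=358, FP=31+27+33=91, FN=17+11+13=41 → 716/848 = 0.8443
Weighted-F1 score = Σ (supportᵢ/N)·F1 scoreᵢ with N=1964: (322/1964)·0.7658 + (639/1964)·0.8876 + (604/1964)·0.8600 + (399/1964)·0.8443 = 0.850

0.850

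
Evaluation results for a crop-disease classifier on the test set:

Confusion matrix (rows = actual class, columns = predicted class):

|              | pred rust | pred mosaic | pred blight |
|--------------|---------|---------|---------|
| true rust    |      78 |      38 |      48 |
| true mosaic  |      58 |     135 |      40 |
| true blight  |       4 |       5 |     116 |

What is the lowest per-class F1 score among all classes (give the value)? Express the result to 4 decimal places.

Per-class F1 score (2·TP/(2·TP+FP+FN)):
  rust: TP=78, FP=58+4=62, FN=38+48=86 → 156/304 = 0.51316
  mosaic: TP=135, FP=38+5=43, FN=58+40=98 → 270/411 = 0.65693
  blight: TP=116, FP=48+40=88, FN=4+5=9 → 232/329 = 0.70517
Lowest is class 'rust' with F1 score = 0.5132.

0.5132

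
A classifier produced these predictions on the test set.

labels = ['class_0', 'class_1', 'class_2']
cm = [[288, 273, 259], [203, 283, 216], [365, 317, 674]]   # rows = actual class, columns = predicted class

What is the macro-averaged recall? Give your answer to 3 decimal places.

0.417

Per-class recall (TP/(TP+FN)):
  class_0: TP=288, FN=273+259=532 → 288/820 = 0.3512
  class_1: TP=283, FN=203+216=419 → 283/702 = 0.4031
  class_2: TP=674, FN=365+317=682 → 674/1356 = 0.4971
Macro-recall = mean = (0.3512 + 0.4031 + 0.4971) / 3 = 0.417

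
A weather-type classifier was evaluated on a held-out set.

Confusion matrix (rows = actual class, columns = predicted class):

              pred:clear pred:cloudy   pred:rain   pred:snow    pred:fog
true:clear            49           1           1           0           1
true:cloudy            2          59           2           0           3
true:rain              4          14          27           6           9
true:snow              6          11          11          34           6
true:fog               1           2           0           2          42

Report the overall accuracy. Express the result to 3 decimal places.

0.720

Accuracy = trace / total = (49+59+27+34+42=211) / 293 = 211/293 = 0.720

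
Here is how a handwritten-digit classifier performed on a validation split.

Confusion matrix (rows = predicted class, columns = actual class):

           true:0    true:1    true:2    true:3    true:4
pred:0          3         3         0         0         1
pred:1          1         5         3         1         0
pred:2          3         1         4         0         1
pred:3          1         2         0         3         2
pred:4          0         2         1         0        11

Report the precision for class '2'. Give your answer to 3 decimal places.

0.444

Take TP from the diagonal, FP from the rest of the '2' prediction marginal, FN from the rest of the '2' actual marginal.
precision = TP/(TP+FP).
2: TP=4, FP=3+1+0+1=5 → 4/9 = 0.4444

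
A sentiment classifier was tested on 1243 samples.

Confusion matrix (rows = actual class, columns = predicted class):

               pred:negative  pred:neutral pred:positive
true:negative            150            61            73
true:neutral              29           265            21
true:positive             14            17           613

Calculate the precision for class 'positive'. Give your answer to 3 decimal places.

0.867

One-vs-rest for 'positive': TP = diagonal; FP = other classes predicted 'positive'; FN = 'positive' predicted as other.
precision = TP/(TP+FP).
positive: TP=613, FP=73+21=94 → 613/707 = 0.8670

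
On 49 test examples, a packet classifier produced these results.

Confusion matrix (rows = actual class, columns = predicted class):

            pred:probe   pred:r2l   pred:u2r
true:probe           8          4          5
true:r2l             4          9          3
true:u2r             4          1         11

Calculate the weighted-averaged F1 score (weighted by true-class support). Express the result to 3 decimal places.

0.569

Per-class F1 score (2·TP/(2·TP+FP+FN)):
  probe: TP=8, FP=4+4=8, FN=4+5=9 → 16/33 = 0.4848
  r2l: TP=9, FP=4+1=5, FN=4+3=7 → 18/30 = 0.6000
  u2r: TP=11, FP=5+3=8, FN=4+1=5 → 22/35 = 0.6286
Weighted-F1 score = Σ (supportᵢ/N)·F1 scoreᵢ with N=49: (17/49)·0.4848 + (16/49)·0.6000 + (16/49)·0.6286 = 0.569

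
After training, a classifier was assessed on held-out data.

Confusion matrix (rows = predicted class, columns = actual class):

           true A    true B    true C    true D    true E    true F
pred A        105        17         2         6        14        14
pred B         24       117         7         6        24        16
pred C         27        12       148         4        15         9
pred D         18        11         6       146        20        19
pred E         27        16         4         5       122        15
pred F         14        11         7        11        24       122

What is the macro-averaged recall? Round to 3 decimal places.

0.663

Per-class recall (TP/(TP+FN)):
  A: TP=105, FN=24+27+18+27+14=110 → 105/215 = 0.4884
  B: TP=117, FN=17+12+11+16+11=67 → 117/184 = 0.6359
  C: TP=148, FN=2+7+6+4+7=26 → 148/174 = 0.8506
  D: TP=146, FN=6+6+4+5+11=32 → 146/178 = 0.8202
  E: TP=122, FN=14+24+15+20+24=97 → 122/219 = 0.5571
  F: TP=122, FN=14+16+9+19+15=73 → 122/195 = 0.6256
Macro-recall = mean = (0.4884 + 0.6359 + 0.8506 + 0.8202 + 0.5571 + 0.6256) / 6 = 0.663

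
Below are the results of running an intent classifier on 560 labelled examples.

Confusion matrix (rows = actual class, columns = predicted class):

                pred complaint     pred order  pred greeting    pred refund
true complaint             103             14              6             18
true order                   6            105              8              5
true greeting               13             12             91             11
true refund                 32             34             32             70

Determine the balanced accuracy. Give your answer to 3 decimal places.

Balanced accuracy = mean of per-class recall.
  complaint: recall = 103/141 = 0.7305
  order: recall = 105/124 = 0.8468
  greeting: recall = 91/127 = 0.7165
  refund: recall = 70/168 = 0.4167
Mean = (0.7305 + 0.8468 + 0.7165 + 0.4167) / 4 = 0.678

0.678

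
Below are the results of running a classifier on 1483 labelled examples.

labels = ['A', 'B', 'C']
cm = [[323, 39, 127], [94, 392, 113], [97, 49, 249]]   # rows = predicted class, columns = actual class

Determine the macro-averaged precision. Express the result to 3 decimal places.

Per-class precision (TP/(TP+FP)):
  A: TP=323, FP=39+127=166 → 323/489 = 0.6605
  B: TP=392, FP=94+113=207 → 392/599 = 0.6544
  C: TP=249, FP=97+49=146 → 249/395 = 0.6304
Macro-precision = mean = (0.6605 + 0.6544 + 0.6304) / 3 = 0.648

0.648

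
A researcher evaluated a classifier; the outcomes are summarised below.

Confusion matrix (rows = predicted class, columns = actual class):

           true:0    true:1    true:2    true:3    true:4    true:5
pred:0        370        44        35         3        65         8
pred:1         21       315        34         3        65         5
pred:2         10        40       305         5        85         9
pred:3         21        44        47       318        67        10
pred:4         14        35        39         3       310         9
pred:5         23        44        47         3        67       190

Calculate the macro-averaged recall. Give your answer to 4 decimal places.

Per-class recall (TP/(TP+FN)):
  0: TP=370, FN=21+10+21+14+23=89 → 370/459 = 0.80610
  1: TP=315, FN=44+40+44+35+44=207 → 315/522 = 0.60345
  2: TP=305, FN=35+34+47+39+47=202 → 305/507 = 0.60158
  3: TP=318, FN=3+3+5+3+3=17 → 318/335 = 0.94925
  4: TP=310, FN=65+65+85+67+67=349 → 310/659 = 0.47041
  5: TP=190, FN=8+5+9+10+9=41 → 190/231 = 0.82251
Macro-recall = mean = (0.80610 + 0.60345 + 0.60158 + 0.94925 + 0.47041 + 0.82251) / 6 = 0.7089

0.7089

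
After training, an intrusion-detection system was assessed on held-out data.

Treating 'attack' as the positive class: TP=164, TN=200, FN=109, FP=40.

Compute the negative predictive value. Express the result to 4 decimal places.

NPV = TN/(TN+FN) = 200/(200+109) = 0.6472

0.6472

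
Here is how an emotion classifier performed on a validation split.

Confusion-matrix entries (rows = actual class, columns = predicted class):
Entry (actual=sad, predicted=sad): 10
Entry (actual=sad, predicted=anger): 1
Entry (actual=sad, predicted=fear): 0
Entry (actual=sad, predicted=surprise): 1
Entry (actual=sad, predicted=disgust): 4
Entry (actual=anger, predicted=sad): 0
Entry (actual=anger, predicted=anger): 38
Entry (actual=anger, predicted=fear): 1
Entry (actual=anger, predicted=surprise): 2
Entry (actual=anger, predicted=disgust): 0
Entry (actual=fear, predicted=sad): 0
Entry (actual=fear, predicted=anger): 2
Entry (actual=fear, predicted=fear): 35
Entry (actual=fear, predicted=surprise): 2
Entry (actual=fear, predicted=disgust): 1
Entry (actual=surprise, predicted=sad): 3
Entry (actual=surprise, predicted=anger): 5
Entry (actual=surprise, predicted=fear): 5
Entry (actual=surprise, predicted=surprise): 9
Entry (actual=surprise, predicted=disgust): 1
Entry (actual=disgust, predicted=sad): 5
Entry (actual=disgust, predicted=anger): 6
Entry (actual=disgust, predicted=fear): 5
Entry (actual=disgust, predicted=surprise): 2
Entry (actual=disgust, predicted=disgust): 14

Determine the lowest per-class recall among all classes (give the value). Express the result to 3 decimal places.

0.391

Per-class recall (TP/(TP+FN)):
  sad: TP=10, FN=1+0+1+4=6 → 10/16 = 0.6250
  anger: TP=38, FN=0+1+2+0=3 → 38/41 = 0.9268
  fear: TP=35, FN=0+2+2+1=5 → 35/40 = 0.8750
  surprise: TP=9, FN=3+5+5+1=14 → 9/23 = 0.3913
  disgust: TP=14, FN=5+6+5+2=18 → 14/32 = 0.4375
Lowest is class 'surprise' with recall = 0.391.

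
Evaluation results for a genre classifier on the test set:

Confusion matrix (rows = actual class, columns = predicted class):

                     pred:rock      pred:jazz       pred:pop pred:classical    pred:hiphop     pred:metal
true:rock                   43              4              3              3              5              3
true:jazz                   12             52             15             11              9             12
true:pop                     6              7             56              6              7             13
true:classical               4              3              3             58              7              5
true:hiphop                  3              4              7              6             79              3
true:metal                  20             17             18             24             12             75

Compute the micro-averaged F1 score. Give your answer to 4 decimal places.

0.5902

Micro-averaging pools counts across classes: ΣTP=363, ΣFP=252, ΣFN=252.
Micro-F1 score = 2·TP/(2·TP+FP+FN) on pooled counts = 0.5902 (equals overall accuracy in single-label multiclass).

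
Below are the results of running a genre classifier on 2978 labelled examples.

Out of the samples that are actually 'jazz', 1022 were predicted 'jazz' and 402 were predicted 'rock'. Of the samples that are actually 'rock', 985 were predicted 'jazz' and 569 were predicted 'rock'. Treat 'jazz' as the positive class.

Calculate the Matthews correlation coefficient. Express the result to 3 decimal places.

0.089

MCC = (TP·TN − FP·FN) / √((TP+FP)(TP+FN)(TN+FP)(TN+FN))
Numerator = 1022·569 − 985·402 = 185548
Denominator = √(2007·1424·1554·971) = √4312485086112 = 2076652.3749
MCC = 185548 / 2076652.3749 = 0.089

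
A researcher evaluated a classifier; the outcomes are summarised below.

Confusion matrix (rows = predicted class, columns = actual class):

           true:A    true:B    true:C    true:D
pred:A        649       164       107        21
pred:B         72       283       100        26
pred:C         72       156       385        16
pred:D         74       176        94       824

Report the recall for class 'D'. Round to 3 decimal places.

0.929

One-vs-rest for 'D': TP = diagonal; FP = other classes predicted 'D'; FN = 'D' predicted as other.
recall = TP/(TP+FN).
D: TP=824, FN=21+26+16=63 → 824/887 = 0.9290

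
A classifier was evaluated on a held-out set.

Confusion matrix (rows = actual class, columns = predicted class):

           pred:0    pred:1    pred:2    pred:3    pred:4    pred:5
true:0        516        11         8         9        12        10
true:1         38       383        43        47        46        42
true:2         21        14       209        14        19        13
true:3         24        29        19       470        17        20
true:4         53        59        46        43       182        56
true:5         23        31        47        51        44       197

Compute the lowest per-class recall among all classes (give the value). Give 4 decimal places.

Per-class recall (TP/(TP+FN)):
  0: TP=516, FN=11+8+9+12+10=50 → 516/566 = 0.91166
  1: TP=383, FN=38+43+47+46+42=216 → 383/599 = 0.63940
  2: TP=209, FN=21+14+14+19+13=81 → 209/290 = 0.72069
  3: TP=470, FN=24+29+19+17+20=109 → 470/579 = 0.81174
  4: TP=182, FN=53+59+46+43+56=257 → 182/439 = 0.41458
  5: TP=197, FN=23+31+47+51+44=196 → 197/393 = 0.50127
Lowest is class '4' with recall = 0.4146.

0.4146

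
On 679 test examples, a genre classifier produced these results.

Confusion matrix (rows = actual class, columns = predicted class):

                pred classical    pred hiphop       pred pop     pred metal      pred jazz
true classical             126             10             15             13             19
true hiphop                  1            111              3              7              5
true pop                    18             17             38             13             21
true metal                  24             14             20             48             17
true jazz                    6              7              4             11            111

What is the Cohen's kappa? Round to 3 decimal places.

0.544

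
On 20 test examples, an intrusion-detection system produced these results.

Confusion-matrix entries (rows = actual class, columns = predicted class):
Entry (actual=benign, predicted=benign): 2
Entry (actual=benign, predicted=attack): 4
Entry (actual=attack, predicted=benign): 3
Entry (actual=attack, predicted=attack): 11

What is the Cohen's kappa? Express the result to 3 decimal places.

0.125

Observed agreement pₒ = trace/N = 13/20 = 0.6500
Expected agreement pₑ = Σ (rowᵢ·colᵢ)/N² = (6·5 + 14·15)/20² = 0.6000
κ = (pₒ − pₑ)/(1 − pₑ) = (0.6500 − 0.6000)/(1 − 0.6000) = 0.125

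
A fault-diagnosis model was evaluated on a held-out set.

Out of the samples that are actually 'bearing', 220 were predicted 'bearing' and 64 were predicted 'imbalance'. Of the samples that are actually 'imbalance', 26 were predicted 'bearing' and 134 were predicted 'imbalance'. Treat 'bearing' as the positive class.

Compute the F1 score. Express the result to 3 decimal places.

0.830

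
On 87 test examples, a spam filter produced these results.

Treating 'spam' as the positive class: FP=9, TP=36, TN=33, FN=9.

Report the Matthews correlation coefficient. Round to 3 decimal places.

MCC = (TP·TN − FP·FN) / √((TP+FP)(TP+FN)(TN+FP)(TN+FN))
Numerator = 36·33 − 9·9 = 1107
Denominator = √(45·45·42·42) = √3572100 = 1890.0000
MCC = 1107 / 1890.0000 = 0.586

0.586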